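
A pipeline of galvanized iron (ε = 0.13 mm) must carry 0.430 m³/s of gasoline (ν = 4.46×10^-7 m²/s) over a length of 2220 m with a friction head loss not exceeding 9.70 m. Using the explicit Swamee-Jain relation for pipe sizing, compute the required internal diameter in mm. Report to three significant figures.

D ≈ 560 mm

Swamee-Jain (Type III): D = 0.66·[ε^1.25·(LQ²/(gh_f))^4.75 + ν·Q^9.4·(L/(gh_f))^5.2]^0.04
LQ²/(gh_f) = 4.314; L/(gh_f) = 23.33
Term 1 = ε^1.25·(…)^4.75 = 0.0144; Term 2 = ν·Q^9.4·(…)^5.2 = 0.00208
D = 0.66·(0.0144 + 0.00208)^0.04 = 0.5600 m = 560 mm
Check: V = 1.75 m/s, Re = 2.19×10^6, f = 0.01465, h_f = 9.02 m ≈ 9.70 m ✓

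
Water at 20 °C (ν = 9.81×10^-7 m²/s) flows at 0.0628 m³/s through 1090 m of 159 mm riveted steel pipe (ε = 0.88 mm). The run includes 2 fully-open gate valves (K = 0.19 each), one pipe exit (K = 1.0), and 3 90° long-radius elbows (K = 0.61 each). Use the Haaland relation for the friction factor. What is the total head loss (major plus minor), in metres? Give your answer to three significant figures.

V = 4Q/(πD²) = 3.163 m/s; V²/2g = 0.5099 m
Re = 5.13×10^5, ε/D = 0.00553 → f = 0.03155 (Haaland)
Major: h_f = f(L/D)·V²/2g = 0.03155·6855·0.5099 = 110.3 m
Minor: ΣK = 3.21; h_m = ΣK·V²/2g = 1.637 m
Total H_L = 110.3 + 1.637 = 111.9 m

H_L ≈ 112 m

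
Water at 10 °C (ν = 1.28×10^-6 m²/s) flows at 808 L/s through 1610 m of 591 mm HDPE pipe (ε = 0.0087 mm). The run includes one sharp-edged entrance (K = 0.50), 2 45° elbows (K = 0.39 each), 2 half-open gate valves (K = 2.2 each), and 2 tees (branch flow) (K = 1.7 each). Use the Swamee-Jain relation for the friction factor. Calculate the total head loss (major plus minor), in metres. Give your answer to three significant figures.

V = 4Q/(πD²) = 2.945 m/s; V²/2g = 0.4422 m
Re = 1.36×10^6, ε/D = 1.47×10^-5 → f = 0.01146 (Swamee-Jain)
Major: h_f = f(L/D)·V²/2g = 0.01146·2724·0.4422 = 13.80 m
Minor: ΣK = 9.08; h_m = ΣK·V²/2g = 4.015 m
Total H_L = 13.80 + 4.015 = 17.81 m

H_L ≈ 17.8 m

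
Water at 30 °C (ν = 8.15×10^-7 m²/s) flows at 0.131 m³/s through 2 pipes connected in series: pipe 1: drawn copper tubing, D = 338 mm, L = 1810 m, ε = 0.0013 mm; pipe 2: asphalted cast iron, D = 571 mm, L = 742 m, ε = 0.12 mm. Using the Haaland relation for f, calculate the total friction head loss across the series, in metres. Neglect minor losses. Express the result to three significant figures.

Pipe 1: V = 1.460 m/s, Re = 6.05×10^5, ε/D = 3.85×10^-6, f = 0.01267, h_1 = f(L/D)V²/2g = 7.374 m
Pipe 2: V = 0.5116 m/s, Re = 3.58×10^5, ε/D = 2.10×10^-4, f = 0.01585, h_2 = f(L/D)V²/2g = 0.2747 m
Series → Q common, losses add: H = Σh = 7.649 m

H ≈ 7.65 m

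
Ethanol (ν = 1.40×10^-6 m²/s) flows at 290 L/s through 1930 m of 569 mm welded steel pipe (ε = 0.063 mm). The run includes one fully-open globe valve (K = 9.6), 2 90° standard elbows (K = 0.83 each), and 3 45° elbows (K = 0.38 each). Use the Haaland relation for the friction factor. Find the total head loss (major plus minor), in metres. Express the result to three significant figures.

V = 4Q/(πD²) = 1.140 m/s; V²/2g = 0.06629 m
Re = 4.64×10^5, ε/D = 1.11×10^-4 → f = 0.01451 (Haaland)
Major: h_f = f(L/D)·V²/2g = 0.01451·3392·0.06629 = 3.262 m
Minor: ΣK = 12.4; h_m = ΣK·V²/2g = 0.8220 m
Total H_L = 3.262 + 0.8220 = 4.084 m

H_L ≈ 4.08 m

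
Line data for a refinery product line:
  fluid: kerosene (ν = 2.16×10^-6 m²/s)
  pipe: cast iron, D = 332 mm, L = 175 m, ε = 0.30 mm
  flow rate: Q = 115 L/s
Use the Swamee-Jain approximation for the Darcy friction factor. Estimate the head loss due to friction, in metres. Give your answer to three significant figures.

V = 4Q/(πD²) = 4·0.115/(π·0.332²) = 1.328 m/s
Re = VD/ν = 1.328·0.332/2.16×10^-6 = 2.04×10^5 → turbulent
ε/D = 0.30/332 = 9.04×10^-4
Swamee-Jain: f = 0.02078
h_f = f(L/D)V²/(2g) = 0.02078·(175/0.332)·1.328²/(2·9.81) = 0.9850 m

h_f ≈ 0.985 m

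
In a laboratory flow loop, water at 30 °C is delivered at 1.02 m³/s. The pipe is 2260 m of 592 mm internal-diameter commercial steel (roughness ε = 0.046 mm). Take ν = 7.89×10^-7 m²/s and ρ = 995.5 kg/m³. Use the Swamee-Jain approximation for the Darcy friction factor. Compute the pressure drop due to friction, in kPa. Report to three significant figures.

V = 4Q/(πD²) = 4·1.02/(π·0.592²) = 3.706 m/s
Re = VD/ν = 3.706·0.592/7.89×10^-7 = 2.78×10^6 → turbulent
ε/D = 0.046/592 = 7.77×10^-5
Swamee-Jain: f = 0.01223
h_f = f(L/D)V²/(2g) = 0.01223·(2260/0.592)·3.706²/(2·9.81) = 32.68 m
Δp = ρg·h_f = 995.5·9.81·32.68 = 319.1 kPa

Δp ≈ 319 kPa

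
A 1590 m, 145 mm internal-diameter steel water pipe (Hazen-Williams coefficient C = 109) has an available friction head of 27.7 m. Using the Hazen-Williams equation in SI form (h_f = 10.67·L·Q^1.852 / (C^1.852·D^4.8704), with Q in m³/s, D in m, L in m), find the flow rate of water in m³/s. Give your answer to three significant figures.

Rearranging: Q = [h_f·C^1.852·D^4.8704 / (10.67·L)]^(1/1.852)
Q = [27.7·109^1.852·0.145^4.8704 / (10.67·1590)]^0.540 = 0.02124 m³/s

Q ≈ 0.0212 m³/s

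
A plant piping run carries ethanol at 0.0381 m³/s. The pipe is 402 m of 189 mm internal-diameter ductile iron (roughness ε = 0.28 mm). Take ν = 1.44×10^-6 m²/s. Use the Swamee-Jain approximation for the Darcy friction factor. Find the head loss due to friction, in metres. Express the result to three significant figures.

h_f ≈ 4.61 m

V = 4Q/(πD²) = 4·0.0381/(π·0.189²) = 1.358 m/s
Re = VD/ν = 1.358·0.189/1.44×10^-6 = 1.78×10^5 → turbulent
ε/D = 0.28/189 = 0.00148
Swamee-Jain: f = 0.02304
h_f = f(L/D)V²/(2g) = 0.02304·(402/0.189)·1.358²/(2·9.81) = 4.607 m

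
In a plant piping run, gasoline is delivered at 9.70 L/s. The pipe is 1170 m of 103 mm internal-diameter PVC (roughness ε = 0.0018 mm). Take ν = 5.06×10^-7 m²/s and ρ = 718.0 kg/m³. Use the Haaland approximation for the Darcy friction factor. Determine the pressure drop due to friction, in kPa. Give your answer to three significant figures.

Δp ≈ 83.6 kPa

V = 4Q/(πD²) = 4·0.00970/(π·0.103²) = 1.164 m/s
Re = VD/ν = 1.164·0.103/5.06×10^-7 = 2.37×10^5 → turbulent
ε/D = 0.0018/103 = 1.75×10^-5
Haaland: f = 0.01512
h_f = f(L/D)V²/(2g) = 0.01512·(1170/0.103)·1.164²/(2·9.81) = 11.86 m
Δp = ρg·h_f = 718.0·9.81·11.86 = 83.57 kPa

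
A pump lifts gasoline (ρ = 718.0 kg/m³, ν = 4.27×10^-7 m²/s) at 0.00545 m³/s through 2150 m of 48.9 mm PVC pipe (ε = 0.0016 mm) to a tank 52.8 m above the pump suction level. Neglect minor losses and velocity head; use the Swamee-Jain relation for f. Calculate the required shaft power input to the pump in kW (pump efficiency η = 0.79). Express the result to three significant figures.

P_shaft ≈ 15.9 kW

V = 4Q/(πD²) = 2.902 m/s; Re = 3.32×10^5; ε/D = 3.27×10^-5; f = 0.01450
h_f = f(L/D)V²/2g = 273.6 m
Total head H = z + h_f = 52.8 + 273.6 = 326.4 m
P_hyd = ρgQH = 718.0·9.81·0.00545·326.4 = 12.53 kW
P_shaft = P_hyd/η = 12.53/0.79 = 15.86 kW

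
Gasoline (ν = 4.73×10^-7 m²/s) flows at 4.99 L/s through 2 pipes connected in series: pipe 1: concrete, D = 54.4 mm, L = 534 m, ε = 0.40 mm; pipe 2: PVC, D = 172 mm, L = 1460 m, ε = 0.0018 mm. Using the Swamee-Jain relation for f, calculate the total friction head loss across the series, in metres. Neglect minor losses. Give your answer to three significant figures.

H ≈ 80.4 m

Pipe 1: V = 2.147 m/s, Re = 2.47×10^5, ε/D = 0.00735, f = 0.03469, h_1 = f(L/D)V²/2g = 80.00 m
Pipe 2: V = 0.2148 m/s, Re = 7.81×10^4, ε/D = 1.05×10^-5, f = 0.01888, h_2 = f(L/D)V²/2g = 0.3767 m
Series → Q common, losses add: H = Σh = 80.38 m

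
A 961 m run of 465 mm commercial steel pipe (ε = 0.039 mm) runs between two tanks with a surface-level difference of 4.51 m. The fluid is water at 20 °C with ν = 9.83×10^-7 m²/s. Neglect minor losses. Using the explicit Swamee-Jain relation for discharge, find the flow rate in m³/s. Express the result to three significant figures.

Swamee-Jain (Type II): Q = -0.965·√(gD⁵h_f/L)·ln[ε/(3.7D) + √(3.17ν²L/(gD³h_f))]
√(gD⁵h_f/L) = √(9.81·0.465⁵·4.51/961) = 0.03164
ε/(3.7D) = 2.27×10^-5; √(3.17ν²L/(gD³h_f)) = 2.57×10^-5
Q = -0.965·0.03164·ln(4.839×10^-5) = 0.3033 m³/s
Check: V = 1.79 m/s, Re = 8.45×10^5, f = 0.01347, h_f = 4.53 m ≈ 4.51 m ✓

Q ≈ 0.303 m³/s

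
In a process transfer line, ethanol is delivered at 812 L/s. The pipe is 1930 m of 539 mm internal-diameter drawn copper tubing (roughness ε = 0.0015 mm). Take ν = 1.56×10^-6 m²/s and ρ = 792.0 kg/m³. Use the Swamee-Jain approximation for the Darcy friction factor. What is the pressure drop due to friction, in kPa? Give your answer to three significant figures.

V = 4Q/(πD²) = 4·0.812/(π·0.539²) = 3.559 m/s
Re = VD/ν = 3.559·0.539/1.56×10^-6 = 1.23×10^6 → turbulent
ε/D = 0.0015/539 = 2.78×10^-6
Swamee-Jain: f = 0.01129
h_f = f(L/D)V²/(2g) = 0.01129·(1930/0.539)·3.559²/(2·9.81) = 26.10 m
Δp = ρg·h_f = 792.0·9.81·26.10 = 202.8 kPa

Δp ≈ 203 kPa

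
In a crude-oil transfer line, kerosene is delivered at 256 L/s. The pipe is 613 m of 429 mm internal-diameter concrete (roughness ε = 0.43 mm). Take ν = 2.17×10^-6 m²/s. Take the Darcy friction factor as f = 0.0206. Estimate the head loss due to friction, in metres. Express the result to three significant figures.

h_f ≈ 4.71 m

V = 4Q/(πD²) = 4·0.256/(π·0.429²) = 1.771 m/s
h_f = f(L/D)V²/(2g) = 0.02060·(613/0.429)·1.771²/(2·9.81) = 4.706 m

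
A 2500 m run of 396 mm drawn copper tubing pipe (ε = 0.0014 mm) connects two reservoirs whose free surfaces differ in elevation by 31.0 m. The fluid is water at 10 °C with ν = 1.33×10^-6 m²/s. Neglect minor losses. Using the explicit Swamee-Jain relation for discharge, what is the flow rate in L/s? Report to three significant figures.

Swamee-Jain (Type II): Q = -0.965·√(gD⁵h_f/L)·ln[ε/(3.7D) + √(3.17ν²L/(gD³h_f))]
√(gD⁵h_f/L) = √(9.81·0.396⁵·31.0/2500) = 0.03442
ε/(3.7D) = 9.56×10^-7; √(3.17ν²L/(gD³h_f)) = 2.72×10^-5
Q = -0.965·0.03442·ln(2.820×10^-5) = 0.3479 m³/s
Check: V = 2.83 m/s, Re = 8.41×10^5, f = 0.01203, h_f = 30.9 m ≈ 31.0 m ✓

Q ≈ 348 L/s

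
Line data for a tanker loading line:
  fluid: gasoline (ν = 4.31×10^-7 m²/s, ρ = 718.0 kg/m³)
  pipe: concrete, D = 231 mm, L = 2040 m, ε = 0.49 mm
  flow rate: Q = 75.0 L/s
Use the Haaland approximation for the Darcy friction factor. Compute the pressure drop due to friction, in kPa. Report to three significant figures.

V = 4Q/(πD²) = 4·0.0750/(π·0.231²) = 1.790 m/s
Re = VD/ν = 1.790·0.231/4.31×10^-7 = 9.59×10^5 → turbulent
ε/D = 0.49/231 = 0.00212
Haaland: f = 0.02400
h_f = f(L/D)V²/(2g) = 0.02400·(2040/0.231)·1.790²/(2·9.81) = 34.60 m
Δp = ρg·h_f = 718.0·9.81·34.60 = 243.7 kPa

Δp ≈ 244 kPa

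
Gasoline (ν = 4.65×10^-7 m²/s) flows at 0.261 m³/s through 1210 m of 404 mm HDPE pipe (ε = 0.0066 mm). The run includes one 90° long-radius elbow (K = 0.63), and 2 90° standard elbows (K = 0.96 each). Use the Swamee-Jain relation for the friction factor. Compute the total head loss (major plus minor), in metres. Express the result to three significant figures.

V = 4Q/(πD²) = 2.036 m/s; V²/2g = 0.2113 m
Re = 1.77×10^6, ε/D = 1.63×10^-5 → f = 0.01112 (Swamee-Jain)
Major: h_f = f(L/D)·V²/2g = 0.01112·2995·0.2113 = 7.034 m
Minor: ΣK = 2.55; h_m = ΣK·V²/2g = 0.5388 m
Total H_L = 7.034 + 0.5388 = 7.573 m

H_L ≈ 7.57 m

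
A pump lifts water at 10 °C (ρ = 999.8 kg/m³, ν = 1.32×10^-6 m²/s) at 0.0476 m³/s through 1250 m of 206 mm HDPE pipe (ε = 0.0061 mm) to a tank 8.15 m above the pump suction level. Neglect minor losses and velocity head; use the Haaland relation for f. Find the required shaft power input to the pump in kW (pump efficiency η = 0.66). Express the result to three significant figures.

P_shaft ≈ 12.6 kW

V = 4Q/(πD²) = 1.428 m/s; Re = 2.23×10^5; ε/D = 2.96×10^-5; f = 0.01538
h_f = f(L/D)V²/2g = 9.703 m
Total head H = z + h_f = 8.15 + 9.703 = 17.85 m
P_hyd = ρgQH = 999.8·9.81·0.0476·17.85 = 8.335 kW
P_shaft = P_hyd/η = 8.335/0.66 = 12.63 kW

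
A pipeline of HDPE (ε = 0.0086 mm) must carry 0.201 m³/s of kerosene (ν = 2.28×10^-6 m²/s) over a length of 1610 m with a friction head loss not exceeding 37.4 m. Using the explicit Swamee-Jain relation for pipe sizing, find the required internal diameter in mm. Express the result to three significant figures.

D ≈ 293 mm

Swamee-Jain (Type III): D = 0.66·[ε^1.25·(LQ²/(gh_f))^4.75 + ν·Q^9.4·(L/(gh_f))^5.2]^0.04
LQ²/(gh_f) = 0.1773; L/(gh_f) = 4.388
Term 1 = ε^1.25·(…)^4.75 = 1.26×10^-10; Term 2 = ν·Q^9.4·(…)^5.2 = 1.41×10^-9
D = 0.66·(1.26×10^-10 + 1.41×10^-9)^0.04 = 0.2931 m = 293 mm
Check: V = 2.98 m/s, Re = 3.83×10^5, f = 0.01413, h_f = 35.1 m ≈ 37.4 m ✓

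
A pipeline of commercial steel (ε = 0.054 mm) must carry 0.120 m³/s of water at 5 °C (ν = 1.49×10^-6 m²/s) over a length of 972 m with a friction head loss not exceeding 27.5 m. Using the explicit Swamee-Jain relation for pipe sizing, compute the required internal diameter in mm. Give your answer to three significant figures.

Swamee-Jain (Type III): D = 0.66·[ε^1.25·(LQ²/(gh_f))^4.75 + ν·Q^9.4·(L/(gh_f))^5.2]^0.04
LQ²/(gh_f) = 0.05188; L/(gh_f) = 3.603
Term 1 = ε^1.25·(…)^4.75 = 3.65×10^-12; Term 2 = ν·Q^9.4·(…)^5.2 = 2.58×10^-12
D = 0.66·(3.65×10^-12 + 2.58×10^-12)^0.04 = 0.2351 m = 235 mm
Check: V = 2.76 m/s, Re = 4.36×10^5, f = 0.01596, h_f = 25.7 m ≈ 27.5 m ✓

D ≈ 235 mm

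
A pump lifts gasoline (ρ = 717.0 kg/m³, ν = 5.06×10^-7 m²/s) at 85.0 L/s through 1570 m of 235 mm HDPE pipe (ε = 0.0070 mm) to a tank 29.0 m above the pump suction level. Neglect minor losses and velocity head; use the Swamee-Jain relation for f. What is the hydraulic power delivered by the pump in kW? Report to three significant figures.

V = 4Q/(πD²) = 1.960 m/s; Re = 9.10×10^5; ε/D = 2.98×10^-5; f = 0.01244
h_f = f(L/D)V²/2g = 16.27 m
Total head H = z + h_f = 29.0 + 16.27 = 45.27 m
P_hyd = ρgQH = 717.0·9.81·0.0850·45.27 = 27.07 kW

P_hyd ≈ 27.1 kW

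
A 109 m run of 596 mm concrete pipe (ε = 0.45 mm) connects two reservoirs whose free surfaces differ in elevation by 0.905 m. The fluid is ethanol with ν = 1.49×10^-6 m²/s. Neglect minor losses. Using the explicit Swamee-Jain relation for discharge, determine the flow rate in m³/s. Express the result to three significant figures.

Q ≈ 0.635 m³/s

Swamee-Jain (Type II): Q = -0.965·√(gD⁵h_f/L)·ln[ε/(3.7D) + √(3.17ν²L/(gD³h_f))]
√(gD⁵h_f/L) = √(9.81·0.596⁵·0.905/109) = 0.07826
ε/(3.7D) = 2.04×10^-4; √(3.17ν²L/(gD³h_f)) = 2.02×10^-5
Q = -0.965·0.07826·ln(2.243×10^-4) = 0.6346 m³/s
Check: V = 2.27 m/s, Re = 9.10×10^5, f = 0.01887, h_f = 0.910 m ≈ 0.905 m ✓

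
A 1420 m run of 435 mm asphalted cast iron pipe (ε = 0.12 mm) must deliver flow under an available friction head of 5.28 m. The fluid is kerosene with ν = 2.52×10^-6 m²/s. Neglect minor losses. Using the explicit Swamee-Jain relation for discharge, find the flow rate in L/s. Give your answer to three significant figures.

Q ≈ 202 L/s

Swamee-Jain (Type II): Q = -0.965·√(gD⁵h_f/L)·ln[ε/(3.7D) + √(3.17ν²L/(gD³h_f))]
√(gD⁵h_f/L) = √(9.81·0.435⁵·5.28/1420) = 0.02384
ε/(3.7D) = 7.46×10^-5; √(3.17ν²L/(gD³h_f)) = 8.19×10^-5
Q = -0.965·0.02384·ln(1.564×10^-4) = 0.2016 m³/s
Check: V = 1.36 m/s, Re = 2.34×10^5, f = 0.01733, h_f = 5.30 m ≈ 5.28 m ✓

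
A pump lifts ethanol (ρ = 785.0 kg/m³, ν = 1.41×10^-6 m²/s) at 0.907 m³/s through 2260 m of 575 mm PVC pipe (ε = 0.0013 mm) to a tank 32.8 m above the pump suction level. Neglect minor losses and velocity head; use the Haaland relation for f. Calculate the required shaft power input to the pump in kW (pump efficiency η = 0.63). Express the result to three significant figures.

V = 4Q/(πD²) = 3.493 m/s; Re = 1.42×10^6; ε/D = 2.26×10^-6; f = 0.01097
h_f = f(L/D)V²/2g = 26.82 m
Total head H = z + h_f = 32.8 + 26.82 = 59.62 m
P_hyd = ρgQH = 785.0·9.81·0.907·59.62 = 416.4 kW
P_shaft = P_hyd/η = 416.4/0.63 = 661.0 kW

P_shaft ≈ 661 kW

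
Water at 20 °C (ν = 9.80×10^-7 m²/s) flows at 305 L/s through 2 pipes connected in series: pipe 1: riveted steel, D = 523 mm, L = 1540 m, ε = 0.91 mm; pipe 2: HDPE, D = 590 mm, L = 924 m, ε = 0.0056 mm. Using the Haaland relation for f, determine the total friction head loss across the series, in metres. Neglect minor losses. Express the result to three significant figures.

H ≈ 8.16 m

Pipe 1: V = 1.420 m/s, Re = 7.58×10^5, ε/D = 0.00174, f = 0.02286, h_1 = f(L/D)V²/2g = 6.915 m
Pipe 2: V = 1.116 m/s, Re = 6.72×10^5, ε/D = 9.49×10^-6, f = 0.01253, h_2 = f(L/D)V²/2g = 1.245 m
Series → Q common, losses add: H = Σh = 8.160 m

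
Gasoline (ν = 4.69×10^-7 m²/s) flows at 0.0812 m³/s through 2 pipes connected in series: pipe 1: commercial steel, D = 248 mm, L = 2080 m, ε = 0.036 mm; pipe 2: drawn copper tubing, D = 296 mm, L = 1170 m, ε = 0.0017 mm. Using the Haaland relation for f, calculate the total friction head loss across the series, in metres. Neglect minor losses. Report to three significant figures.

H ≈ 20.4 m

Pipe 1: V = 1.681 m/s, Re = 8.89×10^5, ε/D = 1.45×10^-4, f = 0.01406, h_1 = f(L/D)V²/2g = 16.98 m
Pipe 2: V = 1.180 m/s, Re = 7.45×10^5, ε/D = 5.74×10^-6, f = 0.01226, h_2 = f(L/D)V²/2g = 3.440 m
Series → Q common, losses add: H = Σh = 20.42 m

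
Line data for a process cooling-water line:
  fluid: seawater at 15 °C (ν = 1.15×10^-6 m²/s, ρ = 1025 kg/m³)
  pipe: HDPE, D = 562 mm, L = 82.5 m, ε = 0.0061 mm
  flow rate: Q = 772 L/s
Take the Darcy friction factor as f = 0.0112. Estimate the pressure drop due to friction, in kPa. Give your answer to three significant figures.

Δp ≈ 8.16 kPa

V = 4Q/(πD²) = 4·0.772/(π·0.562²) = 3.112 m/s
h_f = f(L/D)V²/(2g) = 0.01120·(82.5/0.562)·3.112²/(2·9.81) = 0.8116 m
Δp = ρg·h_f = 1025·9.81·0.8116 = 8.161 kPa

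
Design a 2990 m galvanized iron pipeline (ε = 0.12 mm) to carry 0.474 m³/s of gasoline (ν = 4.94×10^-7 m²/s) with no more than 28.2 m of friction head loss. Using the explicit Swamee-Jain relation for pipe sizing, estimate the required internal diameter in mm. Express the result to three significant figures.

Swamee-Jain (Type III): D = 0.66·[ε^1.25·(LQ²/(gh_f))^4.75 + ν·Q^9.4·(L/(gh_f))^5.2]^0.04
LQ²/(gh_f) = 2.428; L/(gh_f) = 10.81
Term 1 = ε^1.25·(…)^4.75 = 8.50×10^-4; Term 2 = ν·Q^9.4·(…)^5.2 = 1.05×10^-4
D = 0.66·(8.50×10^-4 + 1.05×10^-4)^0.04 = 0.4997 m = 500 mm
Check: V = 2.42 m/s, Re = 2.44×10^6, f = 0.01470, h_f = 26.2 m ≈ 28.2 m ✓

D ≈ 500 mm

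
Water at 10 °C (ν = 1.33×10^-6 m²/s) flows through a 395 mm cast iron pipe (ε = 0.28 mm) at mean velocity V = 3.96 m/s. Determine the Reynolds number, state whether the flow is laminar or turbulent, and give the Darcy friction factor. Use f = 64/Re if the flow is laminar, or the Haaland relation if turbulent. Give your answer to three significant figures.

Re = VD/ν = 3.960·0.395/1.33×10^-6 = 1.18×10^6
Re > 4000 → turbulent; ε/D = 7.09×10^-4
Haaland: f = 0.01842

Re ≈ 1.18×10^6; turbulent; f ≈ 0.0184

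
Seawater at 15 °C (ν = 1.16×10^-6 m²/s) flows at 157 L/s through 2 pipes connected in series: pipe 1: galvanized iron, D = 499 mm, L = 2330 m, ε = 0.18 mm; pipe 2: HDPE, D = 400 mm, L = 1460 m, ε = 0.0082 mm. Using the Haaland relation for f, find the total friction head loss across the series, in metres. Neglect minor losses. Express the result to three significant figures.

Pipe 1: V = 0.8028 m/s, Re = 3.45×10^5, ε/D = 3.61×10^-4, f = 0.01703, h_1 = f(L/D)V²/2g = 2.612 m
Pipe 2: V = 1.249 m/s, Re = 4.31×10^5, ε/D = 2.05×10^-5, f = 0.01364, h_2 = f(L/D)V²/2g = 3.960 m
Series → Q common, losses add: H = Σh = 6.572 m

H ≈ 6.57 m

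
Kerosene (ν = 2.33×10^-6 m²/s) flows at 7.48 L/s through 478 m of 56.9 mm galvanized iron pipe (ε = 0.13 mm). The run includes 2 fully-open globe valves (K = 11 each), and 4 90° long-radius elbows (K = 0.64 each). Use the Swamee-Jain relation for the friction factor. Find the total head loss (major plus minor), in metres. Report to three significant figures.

H_L ≈ 109 m

V = 4Q/(πD²) = 2.942 m/s; V²/2g = 0.4410 m
Re = 7.18×10^4, ε/D = 0.00228 → f = 0.02662 (Swamee-Jain)
Major: h_f = f(L/D)·V²/2g = 0.02662·8401·0.4410 = 98.63 m
Minor: ΣK = 24.6; h_m = ΣK·V²/2g = 10.83 m
Total H_L = 98.63 + 10.83 = 109.5 m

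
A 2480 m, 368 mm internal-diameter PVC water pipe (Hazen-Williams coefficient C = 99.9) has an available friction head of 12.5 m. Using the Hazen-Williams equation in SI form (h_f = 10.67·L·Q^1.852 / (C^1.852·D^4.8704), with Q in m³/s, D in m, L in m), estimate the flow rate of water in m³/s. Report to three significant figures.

Rearranging: Q = [h_f·C^1.852·D^4.8704 / (10.67·L)]^(1/1.852)
Q = [12.5·99.9^1.852·0.368^4.8704 / (10.67·2480)]^0.540 = 0.1154 m³/s

Q ≈ 0.115 m³/s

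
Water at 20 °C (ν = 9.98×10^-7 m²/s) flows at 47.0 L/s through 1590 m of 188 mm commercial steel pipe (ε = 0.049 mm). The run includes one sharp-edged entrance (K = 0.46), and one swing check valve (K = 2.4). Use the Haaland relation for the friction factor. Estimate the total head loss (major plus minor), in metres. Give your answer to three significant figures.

V = 4Q/(πD²) = 1.693 m/s; V²/2g = 0.1461 m
Re = 3.19×10^5, ε/D = 2.61×10^-4 → f = 0.01642 (Haaland)
Major: h_f = f(L/D)·V²/2g = 0.01642·8457·0.1461 = 20.30 m
Minor: ΣK = 2.86; h_m = ΣK·V²/2g = 0.4179 m
Total H_L = 20.30 + 0.4179 = 20.71 m

H_L ≈ 20.7 m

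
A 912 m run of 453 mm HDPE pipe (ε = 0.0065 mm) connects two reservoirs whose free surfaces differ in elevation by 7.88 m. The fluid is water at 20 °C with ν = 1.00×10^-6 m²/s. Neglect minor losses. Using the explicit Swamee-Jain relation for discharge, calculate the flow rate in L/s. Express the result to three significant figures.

Q ≈ 413 L/s

Swamee-Jain (Type II): Q = -0.965·√(gD⁵h_f/L)·ln[ε/(3.7D) + √(3.17ν²L/(gD³h_f))]
√(gD⁵h_f/L) = √(9.81·0.453⁵·7.88/912) = 0.04021
ε/(3.7D) = 3.88×10^-6; √(3.17ν²L/(gD³h_f)) = 2.01×10^-5
Q = -0.965·0.04021·ln(2.394×10^-5) = 0.4129 m³/s
Check: V = 2.56 m/s, Re = 1.16×10^6, f = 0.01170, h_f = 7.88 m ≈ 7.88 m ✓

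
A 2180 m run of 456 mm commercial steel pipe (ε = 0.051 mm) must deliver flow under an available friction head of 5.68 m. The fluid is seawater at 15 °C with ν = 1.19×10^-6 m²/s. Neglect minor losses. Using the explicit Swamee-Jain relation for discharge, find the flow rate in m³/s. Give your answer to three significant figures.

Q ≈ 0.206 m³/s

Swamee-Jain (Type II): Q = -0.965·√(gD⁵h_f/L)·ln[ε/(3.7D) + √(3.17ν²L/(gD³h_f))]
√(gD⁵h_f/L) = √(9.81·0.456⁵·5.68/2180) = 0.02245
ε/(3.7D) = 3.02×10^-5; √(3.17ν²L/(gD³h_f)) = 4.30×10^-5
Q = -0.965·0.02245·ln(7.327×10^-5) = 0.2063 m³/s
Check: V = 1.26 m/s, Re = 4.84×10^5, f = 0.01466, h_f = 5.70 m ≈ 5.68 m ✓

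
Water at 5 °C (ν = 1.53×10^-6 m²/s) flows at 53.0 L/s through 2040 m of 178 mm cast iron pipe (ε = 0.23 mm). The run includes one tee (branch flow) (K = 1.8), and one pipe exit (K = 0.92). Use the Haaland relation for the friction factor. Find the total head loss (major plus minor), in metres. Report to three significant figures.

V = 4Q/(πD²) = 2.130 m/s; V²/2g = 0.2312 m
Re = 2.48×10^5, ε/D = 0.00129 → f = 0.02182 (Haaland)
Major: h_f = f(L/D)·V²/2g = 0.02182·11461·0.2312 = 57.81 m
Minor: ΣK = 2.72; h_m = ΣK·V²/2g = 0.6289 m
Total H_L = 57.81 + 0.6289 = 58.44 m

H_L ≈ 58.4 m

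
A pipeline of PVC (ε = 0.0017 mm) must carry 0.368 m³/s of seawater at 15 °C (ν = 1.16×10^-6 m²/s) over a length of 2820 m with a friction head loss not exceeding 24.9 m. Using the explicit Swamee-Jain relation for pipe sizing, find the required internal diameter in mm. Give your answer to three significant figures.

Swamee-Jain (Type III): D = 0.66·[ε^1.25·(LQ²/(gh_f))^4.75 + ν·Q^9.4·(L/(gh_f))^5.2]^0.04
LQ²/(gh_f) = 1.563; L/(gh_f) = 11.54
Term 1 = ε^1.25·(…)^4.75 = 5.13×10^-7; Term 2 = ν·Q^9.4·(…)^5.2 = 3.22×10^-5
D = 0.66·(5.13×10^-7 + 3.22×10^-5)^0.04 = 0.4366 m = 437 mm
Check: V = 2.46 m/s, Re = 9.25×10^5, f = 0.01185, h_f = 23.6 m ≈ 24.9 m ✓

D ≈ 437 mm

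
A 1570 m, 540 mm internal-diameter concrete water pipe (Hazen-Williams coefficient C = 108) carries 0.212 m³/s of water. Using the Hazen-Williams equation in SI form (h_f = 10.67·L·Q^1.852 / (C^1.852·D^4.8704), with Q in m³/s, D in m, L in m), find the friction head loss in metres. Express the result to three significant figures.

h_f ≈ 3.27 m

h_f = 10.67·1570·0.212^1.852 / (108^1.852·0.540^4.8704) = 3.265 m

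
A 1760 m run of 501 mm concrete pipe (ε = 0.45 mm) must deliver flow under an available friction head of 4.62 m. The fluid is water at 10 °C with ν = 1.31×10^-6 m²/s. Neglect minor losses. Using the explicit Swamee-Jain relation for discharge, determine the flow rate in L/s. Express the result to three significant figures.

Swamee-Jain (Type II): Q = -0.965·√(gD⁵h_f/L)·ln[ε/(3.7D) + √(3.17ν²L/(gD³h_f))]
√(gD⁵h_f/L) = √(9.81·0.501⁵·4.62/1760) = 0.02851
ε/(3.7D) = 2.43×10^-4; √(3.17ν²L/(gD³h_f)) = 4.10×10^-5
Q = -0.965·0.02851·ln(2.837×10^-4) = 0.2247 m³/s
Check: V = 1.14 m/s, Re = 4.36×10^5, f = 0.01999, h_f = 4.65 m ≈ 4.62 m ✓

Q ≈ 225 L/s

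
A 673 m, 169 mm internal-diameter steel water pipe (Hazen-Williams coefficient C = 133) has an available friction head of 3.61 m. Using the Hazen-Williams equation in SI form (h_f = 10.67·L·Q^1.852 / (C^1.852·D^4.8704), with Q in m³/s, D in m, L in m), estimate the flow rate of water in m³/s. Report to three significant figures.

Rearranging: Q = [h_f·C^1.852·D^4.8704 / (10.67·L)]^(1/1.852)
Q = [3.61·133^1.852·0.169^4.8704 / (10.67·673)]^0.540 = 0.02052 m³/s

Q ≈ 0.0205 m³/s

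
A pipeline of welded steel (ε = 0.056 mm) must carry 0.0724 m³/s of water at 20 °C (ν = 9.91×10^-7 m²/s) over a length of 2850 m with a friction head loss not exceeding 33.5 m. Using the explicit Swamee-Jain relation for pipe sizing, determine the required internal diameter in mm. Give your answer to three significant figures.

D ≈ 230 mm

Swamee-Jain (Type III): D = 0.66·[ε^1.25·(LQ²/(gh_f))^4.75 + ν·Q^9.4·(L/(gh_f))^5.2]^0.04
LQ²/(gh_f) = 0.04546; L/(gh_f) = 8.672
Term 1 = ε^1.25·(…)^4.75 = 2.04×10^-12; Term 2 = ν·Q^9.4·(…)^5.2 = 1.43×10^-12
D = 0.66·(2.04×10^-12 + 1.43×10^-12)^0.04 = 0.2297 m = 230 mm
Check: V = 1.75 m/s, Re = 4.05×10^5, f = 0.01619, h_f = 31.2 m ≈ 33.5 m ✓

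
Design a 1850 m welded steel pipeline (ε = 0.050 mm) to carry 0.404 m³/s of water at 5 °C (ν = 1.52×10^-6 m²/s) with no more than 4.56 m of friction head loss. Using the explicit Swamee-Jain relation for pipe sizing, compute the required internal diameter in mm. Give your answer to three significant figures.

Swamee-Jain (Type III): D = 0.66·[ε^1.25·(LQ²/(gh_f))^4.75 + ν·Q^9.4·(L/(gh_f))^5.2]^0.04
LQ²/(gh_f) = 6.750; L/(gh_f) = 41.36
Term 1 = ε^1.25·(…)^4.75 = 0.0366; Term 2 = ν·Q^9.4·(…)^5.2 = 0.0772
D = 0.66·(0.0366 + 0.0772)^0.04 = 0.6050 m = 605 mm
Check: V = 1.41 m/s, Re = 5.59×10^5, f = 0.01407, h_f = 4.33 m ≈ 4.56 m ✓

D ≈ 605 mm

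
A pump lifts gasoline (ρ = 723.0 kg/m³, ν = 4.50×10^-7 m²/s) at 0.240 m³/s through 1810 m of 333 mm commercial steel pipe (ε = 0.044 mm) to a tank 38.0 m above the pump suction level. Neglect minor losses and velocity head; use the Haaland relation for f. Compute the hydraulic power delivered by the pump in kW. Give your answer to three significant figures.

P_hyd ≈ 112 kW

V = 4Q/(πD²) = 2.756 m/s; Re = 2.04×10^6; ε/D = 1.32×10^-4; f = 0.01326
h_f = f(L/D)V²/2g = 27.89 m
Total head H = z + h_f = 38.0 + 27.89 = 65.89 m
P_hyd = ρgQH = 723.0·9.81·0.240·65.89 = 112.2 kW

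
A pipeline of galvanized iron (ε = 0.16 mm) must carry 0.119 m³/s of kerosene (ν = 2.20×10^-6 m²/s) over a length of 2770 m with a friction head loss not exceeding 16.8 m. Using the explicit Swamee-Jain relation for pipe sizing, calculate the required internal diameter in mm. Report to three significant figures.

D ≈ 330 mm

Swamee-Jain (Type III): D = 0.66·[ε^1.25·(LQ²/(gh_f))^4.75 + ν·Q^9.4·(L/(gh_f))^5.2]^0.04
LQ²/(gh_f) = 0.2380; L/(gh_f) = 16.81
Term 1 = ε^1.25·(…)^4.75 = 1.97×10^-8; Term 2 = ν·Q^9.4·(…)^5.2 = 1.06×10^-8
D = 0.66·(1.97×10^-8 + 1.06×10^-8)^0.04 = 0.3302 m = 330 mm
Check: V = 1.39 m/s, Re = 2.09×10^5, f = 0.01878, h_f = 15.5 m ≈ 16.8 m ✓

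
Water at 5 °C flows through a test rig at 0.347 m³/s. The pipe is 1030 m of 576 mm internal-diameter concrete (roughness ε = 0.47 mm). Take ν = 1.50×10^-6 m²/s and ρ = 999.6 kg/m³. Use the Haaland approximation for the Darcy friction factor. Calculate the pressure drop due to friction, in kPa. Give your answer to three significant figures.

V = 4Q/(πD²) = 4·0.347/(π·0.576²) = 1.332 m/s
Re = VD/ν = 1.332·0.576/1.50×10^-6 = 5.11×10^5 → turbulent
ε/D = 0.47/576 = 8.16×10^-4
Haaland: f = 0.01933
h_f = f(L/D)V²/(2g) = 0.01933·(1030/0.576)·1.332²/(2·9.81) = 3.123 m
Δp = ρg·h_f = 999.6·9.81·3.123 = 30.63 kPa

Δp ≈ 30.6 kPa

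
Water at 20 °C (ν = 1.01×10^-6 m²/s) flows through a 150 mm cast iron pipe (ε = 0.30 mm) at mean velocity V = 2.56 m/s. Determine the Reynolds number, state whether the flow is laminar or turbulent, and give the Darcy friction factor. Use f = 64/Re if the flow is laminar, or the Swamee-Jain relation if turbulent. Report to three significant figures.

Re ≈ 3.80×10^5; turbulent; f ≈ 0.0240

Re = VD/ν = 2.560·0.150/1.01×10^-6 = 3.80×10^5
Re > 4000 → turbulent; ε/D = 0.00200
Swamee-Jain: f = 0.02403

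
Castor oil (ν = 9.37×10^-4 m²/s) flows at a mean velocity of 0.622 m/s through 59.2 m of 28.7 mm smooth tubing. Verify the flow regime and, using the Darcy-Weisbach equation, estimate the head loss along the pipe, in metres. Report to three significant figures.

Re = VD/ν = 0.622·0.02870/9.37×10^-4 = 19.1 → laminar (Re < 2300)
f = 64/Re = 3.359
h_f = f(L/D)V²/(2g) = 3.359·(59.2/0.02870)·0.622²/(2·9.81) = 136.6 m

h_f ≈ 137 m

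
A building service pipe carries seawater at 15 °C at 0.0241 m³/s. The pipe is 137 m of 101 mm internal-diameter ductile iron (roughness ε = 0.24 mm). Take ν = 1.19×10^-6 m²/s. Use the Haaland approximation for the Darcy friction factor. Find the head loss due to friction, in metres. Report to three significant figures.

h_f ≈ 15.7 m

V = 4Q/(πD²) = 4·0.0241/(π·0.101²) = 3.008 m/s
Re = VD/ν = 3.008·0.101/1.19×10^-6 = 2.55×10^5 → turbulent
ε/D = 0.24/101 = 0.00238
Haaland: f = 0.02513
h_f = f(L/D)V²/(2g) = 0.02513·(137/0.101)·3.008²/(2·9.81) = 15.72 m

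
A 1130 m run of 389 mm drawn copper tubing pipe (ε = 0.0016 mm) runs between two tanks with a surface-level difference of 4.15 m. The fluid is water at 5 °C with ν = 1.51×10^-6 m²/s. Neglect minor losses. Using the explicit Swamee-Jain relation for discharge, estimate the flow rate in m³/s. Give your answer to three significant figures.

Swamee-Jain (Type II): Q = -0.965·√(gD⁵h_f/L)·ln[ε/(3.7D) + √(3.17ν²L/(gD³h_f))]
√(gD⁵h_f/L) = √(9.81·0.389⁵·4.15/1130) = 0.01791
ε/(3.7D) = 1.11×10^-6; √(3.17ν²L/(gD³h_f)) = 5.84×10^-5
Q = -0.965·0.01791·ln(5.949×10^-5) = 0.1682 m³/s
Check: V = 1.42 m/s, Re = 3.65×10^5, f = 0.01392, h_f = 4.13 m ≈ 4.15 m ✓

Q ≈ 0.168 m³/s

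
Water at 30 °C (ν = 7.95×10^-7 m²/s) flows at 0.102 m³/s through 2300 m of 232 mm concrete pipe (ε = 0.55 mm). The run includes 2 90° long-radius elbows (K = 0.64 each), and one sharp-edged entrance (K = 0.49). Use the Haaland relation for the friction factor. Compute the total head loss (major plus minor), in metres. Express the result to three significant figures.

H_L ≈ 73.4 m

V = 4Q/(πD²) = 2.413 m/s; V²/2g = 0.2967 m
Re = 7.04×10^5, ε/D = 0.00237 → f = 0.02477 (Haaland)
Major: h_f = f(L/D)·V²/2g = 0.02477·9914·0.2967 = 72.87 m
Minor: ΣK = 1.77; h_m = ΣK·V²/2g = 0.5252 m
Total H_L = 72.87 + 0.5252 = 73.39 m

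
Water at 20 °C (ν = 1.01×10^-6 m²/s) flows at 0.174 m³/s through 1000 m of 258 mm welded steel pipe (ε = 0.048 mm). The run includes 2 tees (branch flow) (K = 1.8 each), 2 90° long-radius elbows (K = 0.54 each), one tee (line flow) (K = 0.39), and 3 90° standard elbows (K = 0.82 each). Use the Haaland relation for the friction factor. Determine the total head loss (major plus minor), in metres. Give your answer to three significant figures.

H_L ≈ 36.2 m

V = 4Q/(πD²) = 3.328 m/s; V²/2g = 0.5646 m
Re = 8.50×10^5, ε/D = 1.86×10^-4 → f = 0.01458 (Haaland)
Major: h_f = f(L/D)·V²/2g = 0.01458·3876·0.5646 = 31.90 m
Minor: ΣK = 7.53; h_m = ΣK·V²/2g = 4.251 m
Total H_L = 31.90 + 4.251 = 36.15 m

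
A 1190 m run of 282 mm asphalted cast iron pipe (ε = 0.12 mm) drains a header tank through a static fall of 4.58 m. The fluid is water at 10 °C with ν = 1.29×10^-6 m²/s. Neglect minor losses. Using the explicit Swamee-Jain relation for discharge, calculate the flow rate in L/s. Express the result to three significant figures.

Swamee-Jain (Type II): Q = -0.965·√(gD⁵h_f/L)·ln[ε/(3.7D) + √(3.17ν²L/(gD³h_f))]
√(gD⁵h_f/L) = √(9.81·0.282⁵·4.58/1190) = 0.008206
ε/(3.7D) = 1.15×10^-4; √(3.17ν²L/(gD³h_f)) = 7.89×10^-5
Q = -0.965·0.008206·ln(1.939×10^-4) = 0.06769 m³/s
Check: V = 1.08 m/s, Re = 2.37×10^5, f = 0.01824, h_f = 4.61 m ≈ 4.58 m ✓

Q ≈ 67.7 L/s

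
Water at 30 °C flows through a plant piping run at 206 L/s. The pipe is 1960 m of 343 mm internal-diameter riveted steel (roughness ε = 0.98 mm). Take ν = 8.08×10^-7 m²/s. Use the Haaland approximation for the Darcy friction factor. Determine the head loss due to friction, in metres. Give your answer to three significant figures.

h_f ≈ 37.6 m

V = 4Q/(πD²) = 4·0.206/(π·0.343²) = 2.229 m/s
Re = VD/ν = 2.229·0.343/8.08×10^-7 = 9.46×10^5 → turbulent
ε/D = 0.98/343 = 0.00286
Haaland: f = 0.02600
h_f = f(L/D)V²/(2g) = 0.02600·(1960/0.343)·2.229²/(2·9.81) = 37.63 m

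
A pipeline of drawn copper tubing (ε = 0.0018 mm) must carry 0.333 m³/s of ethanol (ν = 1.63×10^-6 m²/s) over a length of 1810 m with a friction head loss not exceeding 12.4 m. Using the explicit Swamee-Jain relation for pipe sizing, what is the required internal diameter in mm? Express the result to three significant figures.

D ≈ 449 mm

Swamee-Jain (Type III): D = 0.66·[ε^1.25·(LQ²/(gh_f))^4.75 + ν·Q^9.4·(L/(gh_f))^5.2]^0.04
LQ²/(gh_f) = 1.650; L/(gh_f) = 14.88
Term 1 = ε^1.25·(…)^4.75 = 7.11×10^-7; Term 2 = ν·Q^9.4·(…)^5.2 = 6.62×10^-5
D = 0.66·(7.11×10^-7 + 6.62×10^-5)^0.04 = 0.4493 m = 449 mm
Check: V = 2.10 m/s, Re = 5.79×10^5, f = 0.01283, h_f = 11.6 m ≈ 12.4 m ✓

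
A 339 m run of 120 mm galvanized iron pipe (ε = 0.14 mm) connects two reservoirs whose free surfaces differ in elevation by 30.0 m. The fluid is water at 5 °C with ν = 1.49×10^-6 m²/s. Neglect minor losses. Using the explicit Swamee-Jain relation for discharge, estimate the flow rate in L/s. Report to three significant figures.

Q ≈ 35.3 L/s

Swamee-Jain (Type II): Q = -0.965·√(gD⁵h_f/L)·ln[ε/(3.7D) + √(3.17ν²L/(gD³h_f))]
√(gD⁵h_f/L) = √(9.81·0.120⁵·30.0/339) = 0.004648
ε/(3.7D) = 3.15×10^-4; √(3.17ν²L/(gD³h_f)) = 6.85×10^-5
Q = -0.965·0.004648·ln(3.838×10^-4) = 0.03528 m³/s
Check: V = 3.12 m/s, Re = 2.51×10^5, f = 0.02158, h_f = 30.2 m ≈ 30.0 m ✓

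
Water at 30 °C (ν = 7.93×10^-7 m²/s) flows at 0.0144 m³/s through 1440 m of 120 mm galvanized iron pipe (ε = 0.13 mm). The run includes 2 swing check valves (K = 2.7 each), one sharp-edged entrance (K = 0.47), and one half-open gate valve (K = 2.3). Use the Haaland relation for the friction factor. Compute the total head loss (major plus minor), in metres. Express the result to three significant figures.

H_L ≈ 21.8 m

V = 4Q/(πD²) = 1.273 m/s; V²/2g = 0.08263 m
Re = 1.93×10^5, ε/D = 0.00108 → f = 0.02128 (Haaland)
Major: h_f = f(L/D)·V²/2g = 0.02128·12000·0.08263 = 21.10 m
Minor: ΣK = 8.17; h_m = ΣK·V²/2g = 0.6751 m
Total H_L = 21.10 + 0.6751 = 21.77 m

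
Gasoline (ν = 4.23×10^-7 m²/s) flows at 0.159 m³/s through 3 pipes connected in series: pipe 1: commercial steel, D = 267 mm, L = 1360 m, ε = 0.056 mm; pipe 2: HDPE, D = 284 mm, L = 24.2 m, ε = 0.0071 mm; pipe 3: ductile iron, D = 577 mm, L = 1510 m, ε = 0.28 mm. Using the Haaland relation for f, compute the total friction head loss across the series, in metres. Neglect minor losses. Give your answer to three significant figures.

H ≈ 31.2 m

Pipe 1: V = 2.840 m/s, Re = 1.79×10^6, ε/D = 2.10×10^-4, f = 0.01437, h_1 = f(L/D)V²/2g = 30.08 m
Pipe 2: V = 2.510 m/s, Re = 1.69×10^6, ε/D = 2.50×10^-5, f = 0.01129, h_2 = f(L/D)V²/2g = 0.3090 m
Pipe 3: V = 0.6081 m/s, Re = 8.29×10^5, ε/D = 4.85×10^-4, f = 0.01716, h_3 = f(L/D)V²/2g = 0.8462 m
Series → Q common, losses add: H = Σh = 31.24 m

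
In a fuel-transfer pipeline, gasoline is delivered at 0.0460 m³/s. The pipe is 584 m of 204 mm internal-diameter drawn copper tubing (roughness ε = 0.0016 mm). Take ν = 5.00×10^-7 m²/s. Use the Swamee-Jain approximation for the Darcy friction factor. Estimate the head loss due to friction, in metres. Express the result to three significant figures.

V = 4Q/(πD²) = 4·0.0460/(π·0.204²) = 1.407 m/s
Re = VD/ν = 1.407·0.204/5.00×10^-7 = 5.74×10^5 → turbulent
ε/D = 0.0016/204 = 7.84×10^-6
Swamee-Jain: f = 0.01291
h_f = f(L/D)V²/(2g) = 0.01291·(584/0.204)·1.407²/(2·9.81) = 3.731 m

h_f ≈ 3.73 m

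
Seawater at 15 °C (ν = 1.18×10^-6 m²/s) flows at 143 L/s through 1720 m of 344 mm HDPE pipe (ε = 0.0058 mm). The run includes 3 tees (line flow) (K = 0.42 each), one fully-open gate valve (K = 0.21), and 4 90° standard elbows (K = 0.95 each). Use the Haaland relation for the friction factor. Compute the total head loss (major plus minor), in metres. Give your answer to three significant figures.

H_L ≈ 8.78 m

V = 4Q/(πD²) = 1.539 m/s; V²/2g = 0.1207 m
Re = 4.49×10^5, ε/D = 1.69×10^-5 → f = 0.01350 (Haaland)
Major: h_f = f(L/D)·V²/2g = 0.01350·5000·0.1207 = 8.146 m
Minor: ΣK = 5.27; h_m = ΣK·V²/2g = 0.6359 m
Total H_L = 8.146 + 0.6359 = 8.782 m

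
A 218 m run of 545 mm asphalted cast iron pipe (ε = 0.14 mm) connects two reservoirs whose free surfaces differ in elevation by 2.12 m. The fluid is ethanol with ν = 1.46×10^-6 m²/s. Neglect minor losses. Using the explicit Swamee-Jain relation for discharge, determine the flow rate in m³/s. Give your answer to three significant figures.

Q ≈ 0.609 m³/s

Swamee-Jain (Type II): Q = -0.965·√(gD⁵h_f/L)·ln[ε/(3.7D) + √(3.17ν²L/(gD³h_f))]
√(gD⁵h_f/L) = √(9.81·0.545⁵·2.12/218) = 0.06773
ε/(3.7D) = 6.94×10^-5; √(3.17ν²L/(gD³h_f)) = 2.09×10^-5
Q = -0.965·0.06773·ln(9.034×10^-5) = 0.6086 m³/s
Check: V = 2.61 m/s, Re = 9.74×10^5, f = 0.01538, h_f = 2.13 m ≈ 2.12 m ✓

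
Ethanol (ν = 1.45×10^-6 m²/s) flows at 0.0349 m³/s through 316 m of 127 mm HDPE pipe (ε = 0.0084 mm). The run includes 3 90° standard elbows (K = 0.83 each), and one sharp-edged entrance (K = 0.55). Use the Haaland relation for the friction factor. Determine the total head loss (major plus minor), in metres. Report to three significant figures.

H_L ≈ 16.1 m

V = 4Q/(πD²) = 2.755 m/s; V²/2g = 0.3869 m
Re = 2.41×10^5, ε/D = 6.61×10^-5 → f = 0.01545 (Haaland)
Major: h_f = f(L/D)·V²/2g = 0.01545·2488·0.3869 = 14.88 m
Minor: ΣK = 3.04; h_m = ΣK·V²/2g = 1.176 m
Total H_L = 14.88 + 1.176 = 16.05 m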